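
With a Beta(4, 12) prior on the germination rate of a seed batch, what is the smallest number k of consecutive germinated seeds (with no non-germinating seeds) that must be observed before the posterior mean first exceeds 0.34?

k = 3

After k germinated seeds and 0 non-germinating seeds the posterior is Beta(4+k, 12), with mean (4+k)/(4+12+k).
Set (4+k)/(16+k) > 0.34 and solve: k > (0.34·16 − 4)/(1 − 0.34) = 2.182.
The smallest integer exceeding 2.182 is 3, and checking k=3: (7)/(19) = 0.3684 > 0.34.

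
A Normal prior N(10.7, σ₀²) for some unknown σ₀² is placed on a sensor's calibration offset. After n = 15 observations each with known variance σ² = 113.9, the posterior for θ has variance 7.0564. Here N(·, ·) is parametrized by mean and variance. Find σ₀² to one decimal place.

σ₀² = 99.8

Posterior precision equals prior precision plus data precision: 1/σ_n² = 1/σ₀² + n/σ².
So 1/σ₀² = 1/7.0564 − 15/113.9 = 0.141715 − 0.131694 = 0.010021.
Hence σ₀² = 1/0.010021 ≈ 99.8.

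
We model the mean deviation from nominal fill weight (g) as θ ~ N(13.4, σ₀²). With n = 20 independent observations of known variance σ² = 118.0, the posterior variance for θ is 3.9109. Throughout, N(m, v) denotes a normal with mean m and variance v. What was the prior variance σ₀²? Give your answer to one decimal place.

σ₀² = 11.6

Posterior precision equals prior precision plus data precision: 1/σ_n² = 1/σ₀² + n/σ².
So 1/σ₀² = 1/3.9109 − 20/118.0 = 0.255696 − 0.169492 = 0.086204.
Hence σ₀² = 1/0.086204 ≈ 11.6.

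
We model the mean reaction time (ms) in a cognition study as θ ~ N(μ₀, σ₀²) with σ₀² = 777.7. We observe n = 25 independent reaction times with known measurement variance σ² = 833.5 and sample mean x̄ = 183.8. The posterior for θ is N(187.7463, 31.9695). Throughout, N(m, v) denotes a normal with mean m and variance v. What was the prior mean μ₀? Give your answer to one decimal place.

With known observation variance, the Normal–Normal posterior has precision τ_n = τ₀ + n/σ² and mean μ_n = (τ₀μ₀ + (n/σ²)x̄)/τ_n.
Here τ₀ = 1/777.7 = 0.001286 and τ_data = 25/833.5 = 0.029994, so τ_n = 0.031280.
Rearranging for μ₀: μ₀ = (μ_n·τ_n − τ_data·x̄)/τ₀ = (187.7463·0.031280 − 0.029994·183.8) / 0.001286 = 0.359807/0.001286 ≈ 279.8.

μ₀ = 279.8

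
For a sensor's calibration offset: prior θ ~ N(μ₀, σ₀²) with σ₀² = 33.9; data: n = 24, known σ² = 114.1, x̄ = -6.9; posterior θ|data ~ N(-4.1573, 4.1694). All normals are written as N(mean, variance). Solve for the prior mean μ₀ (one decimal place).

With known observation variance, the Normal–Normal posterior has precision τ_n = τ₀ + n/σ² and mean μ_n = (τ₀μ₀ + (n/σ²)x̄)/τ_n.
Here τ₀ = 1/33.9 = 0.029499 and τ_data = 24/114.1 = 0.210342, so τ_n = 0.239841.
Rearranging for μ₀: μ₀ = (μ_n·τ_n − τ_data·x̄)/τ₀ = (-4.1573·0.239841 − 0.210342·-6.9) / 0.029499 = 0.454269/0.029499 ≈ 15.4.

μ₀ = 15.4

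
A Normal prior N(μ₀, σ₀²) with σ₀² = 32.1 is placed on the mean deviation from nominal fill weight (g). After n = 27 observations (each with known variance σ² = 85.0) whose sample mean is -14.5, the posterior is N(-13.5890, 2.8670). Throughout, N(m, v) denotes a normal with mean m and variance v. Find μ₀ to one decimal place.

The posterior mean is a precision-weighted average: μ_n = (τ₀μ₀ + τ_data·x̄)/(τ₀+τ_data), with τ₀=1/σ₀² and τ_data=n/σ².
Here τ₀ = 1/32.1 = 0.031153 and τ_data = 27/85.0 = 0.317647, so τ_n = 0.348800.
Rearranging for μ₀: μ₀ = (μ_n·τ_n − τ_data·x̄)/τ₀ = (-13.5890·0.348800 − 0.317647·-14.5) / 0.031153 = -0.133962/0.031153 ≈ -4.3.

μ₀ = -4.3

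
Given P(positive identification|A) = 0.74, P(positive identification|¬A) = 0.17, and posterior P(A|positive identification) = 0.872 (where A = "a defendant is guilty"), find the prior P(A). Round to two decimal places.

P(A) = 0.61

In odds form, posterior odds = prior odds × likelihood ratio, so prior odds = posterior odds ÷ LR.
Posterior odds = 0.872/(1−0.872) = 6.8125. LR = 0.74/0.17 = 4.3529.
Prior odds = 6.8125/4.3529 = 1.5650, so P(A) = 1.5650/(1+1.5650) ≈ 0.61.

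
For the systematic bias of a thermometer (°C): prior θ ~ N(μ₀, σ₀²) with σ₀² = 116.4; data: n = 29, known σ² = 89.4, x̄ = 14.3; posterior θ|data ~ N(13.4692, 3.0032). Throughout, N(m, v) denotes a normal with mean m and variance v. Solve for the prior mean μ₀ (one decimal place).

μ₀ = -17.9

With known observation variance, the Normal–Normal posterior has precision τ_n = τ₀ + n/σ² and mean μ_n = (τ₀μ₀ + (n/σ²)x̄)/τ_n.
Here τ₀ = 1/116.4 = 0.008591 and τ_data = 29/89.4 = 0.324385, so τ_n = 0.332976.
Rearranging for μ₀: μ₀ = (μ_n·τ_n − τ_data·x̄)/τ₀ = (13.4692·0.332976 − 0.324385·14.3) / 0.008591 = -0.153785/0.008591 ≈ -17.9.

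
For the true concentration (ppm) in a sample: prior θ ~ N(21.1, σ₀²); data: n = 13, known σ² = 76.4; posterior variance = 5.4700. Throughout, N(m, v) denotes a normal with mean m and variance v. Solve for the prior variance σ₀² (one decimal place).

σ₀² = 79.0

For the Normal–Normal model with known σ², precisions add: τ_n = τ₀ + n/σ².
So 1/σ₀² = 1/5.4700 − 13/76.4 = 0.182815 − 0.170157 = 0.012658.
Hence σ₀² = 1/0.012658 ≈ 79.0.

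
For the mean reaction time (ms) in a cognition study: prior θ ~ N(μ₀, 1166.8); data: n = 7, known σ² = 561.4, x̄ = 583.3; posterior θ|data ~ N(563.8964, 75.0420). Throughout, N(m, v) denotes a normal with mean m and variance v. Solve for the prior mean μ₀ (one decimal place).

μ₀ = 281.6

With known observation variance, the Normal–Normal posterior has precision τ_n = τ₀ + n/σ² and mean μ_n = (τ₀μ₀ + (n/σ²)x̄)/τ_n.
Here τ₀ = 1/1166.8 = 0.000857 and τ_data = 7/561.4 = 0.012469, so τ_n = 0.013326.
Rearranging for μ₀: μ₀ = (μ_n·τ_n − τ_data·x̄)/τ₀ = (563.8964·0.013326 − 0.012469·583.3) / 0.000857 = 0.241316/0.000857 ≈ 281.6.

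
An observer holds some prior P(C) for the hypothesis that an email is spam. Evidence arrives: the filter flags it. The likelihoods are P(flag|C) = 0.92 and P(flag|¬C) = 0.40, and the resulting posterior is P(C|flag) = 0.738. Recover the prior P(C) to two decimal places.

In odds form, posterior odds = prior odds × likelihood ratio, so prior odds = posterior odds ÷ LR.
Posterior odds = 0.738/(1−0.738) = 2.8168. LR = 0.92/0.40 = 2.3000.
Prior odds = 2.8168/2.3000 = 1.2247, so P(C) = 1.2247/(1+1.2247) ≈ 0.55.

P(C) = 0.55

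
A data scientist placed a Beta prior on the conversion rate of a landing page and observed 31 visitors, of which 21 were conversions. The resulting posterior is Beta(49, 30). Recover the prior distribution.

A Beta(a, b) prior with s successes and f failures in binomial data gives a Beta(a+s, b+f) posterior.
Subtract the data counts: 49−21=28, 30−10=20.

Beta(28, 20)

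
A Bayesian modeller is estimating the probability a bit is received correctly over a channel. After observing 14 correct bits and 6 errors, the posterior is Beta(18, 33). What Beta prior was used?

Beta(4, 27)

Beta is conjugate to the binomial likelihood: posterior = Beta(α+s, β+f).
So α = 18 − 14 = 4 and β = 33 − 6 = 27.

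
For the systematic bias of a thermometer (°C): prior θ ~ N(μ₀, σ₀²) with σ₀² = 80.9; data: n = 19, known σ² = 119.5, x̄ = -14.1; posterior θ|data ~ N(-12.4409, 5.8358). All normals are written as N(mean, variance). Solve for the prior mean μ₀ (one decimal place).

The posterior mean is a precision-weighted average: μ_n = (τ₀μ₀ + τ_data·x̄)/(τ₀+τ_data), with τ₀=1/σ₀² and τ_data=n/σ².
Here τ₀ = 1/80.9 = 0.012361 and τ_data = 19/119.5 = 0.158996, so τ_n = 0.171357.
Rearranging for μ₀: μ₀ = (μ_n·τ_n − τ_data·x̄)/τ₀ = (-12.4409·0.171357 − 0.158996·-14.1) / 0.012361 = 0.110008/0.012361 ≈ 8.9.

μ₀ = 8.9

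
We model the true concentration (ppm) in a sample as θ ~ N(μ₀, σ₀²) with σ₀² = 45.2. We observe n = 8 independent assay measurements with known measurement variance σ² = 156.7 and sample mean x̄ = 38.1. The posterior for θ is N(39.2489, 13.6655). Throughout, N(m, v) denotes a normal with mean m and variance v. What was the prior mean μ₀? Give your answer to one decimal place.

With known observation variance, the Normal–Normal posterior has precision τ_n = τ₀ + n/σ² and mean μ_n = (τ₀μ₀ + (n/σ²)x̄)/τ_n.
Here τ₀ = 1/45.2 = 0.022124 and τ_data = 8/156.7 = 0.051053, so τ_n = 0.073177.
Rearranging for μ₀: μ₀ = (μ_n·τ_n − τ_data·x̄)/τ₀ = (39.2489·0.073177 − 0.051053·38.1) / 0.022124 = 0.926997/0.022124 ≈ 41.9.

μ₀ = 41.9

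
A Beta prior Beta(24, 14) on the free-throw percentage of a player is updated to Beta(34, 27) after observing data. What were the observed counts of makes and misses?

10 makes and 13 misses

A Beta(a, b) prior with s successes and f failures in binomial data gives a Beta(a+s, b+f) posterior.
Match parameters: s=34−24=10, f=27−14=13.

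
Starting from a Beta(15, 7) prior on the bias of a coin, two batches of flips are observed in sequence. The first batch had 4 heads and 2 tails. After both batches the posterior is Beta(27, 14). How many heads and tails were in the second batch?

8 heads and 5 tails

Sequential conjugate updates are equivalent to a single update on the pooled data, so total successes = posterior α − prior α and total failures = posterior β − prior β.
Total across both batches: 27−15=12 heads, 14−7=7 tails.
Subtract the first batch: 12−4=8 heads and 7−2=5 tails.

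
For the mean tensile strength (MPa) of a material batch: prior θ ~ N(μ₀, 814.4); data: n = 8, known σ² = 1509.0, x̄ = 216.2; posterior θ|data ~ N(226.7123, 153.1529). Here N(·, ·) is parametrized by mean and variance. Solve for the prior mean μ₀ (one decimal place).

With known observation variance, the Normal–Normal posterior has precision τ_n = τ₀ + n/σ² and mean μ_n = (τ₀μ₀ + (n/σ²)x̄)/τ_n.
Here τ₀ = 1/814.4 = 0.001228 and τ_data = 8/1509.0 = 0.005302, so τ_n = 0.006530.
Rearranging for μ₀: μ₀ = (μ_n·τ_n − τ_data·x̄)/τ₀ = (226.7123·0.006530 − 0.005302·216.2) / 0.001228 = 0.334139/0.001228 ≈ 272.1.

μ₀ = 272.1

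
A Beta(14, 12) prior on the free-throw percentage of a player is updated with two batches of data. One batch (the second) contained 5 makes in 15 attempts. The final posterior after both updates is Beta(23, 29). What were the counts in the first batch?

4 makes and 7 misses

Because Beta–binomial updating is additive in the counts, the combined data contributed (α_post−α_prior, β_post−β_prior) successes and failures.
Total across both batches: 23−14=9 makes, 29−12=17 misses.
Subtract the second batch: 9−5=4 makes and 17−10=7 misses.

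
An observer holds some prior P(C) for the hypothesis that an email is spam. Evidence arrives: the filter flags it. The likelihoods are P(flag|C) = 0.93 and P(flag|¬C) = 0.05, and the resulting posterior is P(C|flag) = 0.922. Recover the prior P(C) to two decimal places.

In odds form, posterior odds = prior odds × likelihood ratio, so prior odds = posterior odds ÷ LR.
Posterior odds = 0.922/(1−0.922) = 11.8205. LR = 0.93/0.05 = 18.6000.
Prior odds = 11.8205/18.6000 = 0.6355, so P(C) = 0.6355/(1+0.6355) ≈ 0.39.

P(C) = 0.39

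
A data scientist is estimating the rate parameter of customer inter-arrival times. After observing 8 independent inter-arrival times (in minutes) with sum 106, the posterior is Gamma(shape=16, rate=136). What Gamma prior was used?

Gamma(shape=8, rate=30)

For an exponential likelihood with a Gamma(α, β) prior on the rate, n observations with total T give posterior Gamma(α+n, β+T).
So α = 16 − 8 = 8 and β = 136 − 106 = 30.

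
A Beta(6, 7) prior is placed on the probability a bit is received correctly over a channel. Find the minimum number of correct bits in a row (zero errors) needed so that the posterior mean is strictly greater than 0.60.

After k correct bits and 0 errors the posterior is Beta(6+k, 7), with mean (6+k)/(6+7+k).
Set (6+k)/(13+k) > 0.60 and solve: k > (0.60·13 − 6)/(1 − 0.60) = 4.500.
The smallest integer exceeding 4.500 is 5, and checking k=5: (11)/(18) = 0.6111 > 0.60.

k = 5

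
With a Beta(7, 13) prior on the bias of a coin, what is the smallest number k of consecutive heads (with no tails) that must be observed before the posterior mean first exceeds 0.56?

After k heads and 0 tails the posterior is Beta(7+k, 13), with mean (7+k)/(7+13+k).
Set (7+k)/(20+k) > 0.56 and solve: k > (0.56·20 − 7)/(1 − 0.56) = 9.545.
The smallest integer exceeding 9.545 is 10.

k = 10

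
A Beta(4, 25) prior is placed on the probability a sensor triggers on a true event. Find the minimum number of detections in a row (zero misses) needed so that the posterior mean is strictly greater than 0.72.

k = 61

After k detections and 0 misses the posterior is Beta(4+k, 25), with mean (4+k)/(4+25+k).
Set (4+k)/(29+k) > 0.72 and solve: k > (0.72·29 − 4)/(1 − 0.72) = 60.286.
The smallest integer exceeding 60.286 is 61, and checking k=61: (65)/(90) = 0.7222 > 0.72.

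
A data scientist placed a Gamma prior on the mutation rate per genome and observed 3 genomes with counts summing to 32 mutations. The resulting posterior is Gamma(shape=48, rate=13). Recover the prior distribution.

Gamma(shape=16, rate=10)

Gamma–Poisson conjugacy: posterior shape = α + Σxᵢ, posterior rate = β + n.
So α = 48 − 32 = 16 and β = 13 − 3 = 10.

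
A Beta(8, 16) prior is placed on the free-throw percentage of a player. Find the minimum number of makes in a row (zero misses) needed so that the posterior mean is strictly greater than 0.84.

k = 77

After k makes and 0 misses the posterior is Beta(8+k, 16), with mean (8+k)/(8+16+k).
Set (8+k)/(24+k) > 0.84 and solve: k > (0.84·24 − 8)/(1 − 0.84) = 76.000.
The smallest integer exceeding 76.000 is 77.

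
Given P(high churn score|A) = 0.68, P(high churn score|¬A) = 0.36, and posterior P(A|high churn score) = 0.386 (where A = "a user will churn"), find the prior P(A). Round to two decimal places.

In odds form, posterior odds = prior odds × likelihood ratio, so prior odds = posterior odds ÷ LR.
Posterior odds = 0.386/(1−0.386) = 0.6287. LR = 0.68/0.36 = 1.8889.
Prior odds = 0.6287/1.8889 = 0.3328, so P(A) = 0.3328/(1+0.3328) ≈ 0.25.

P(A) = 0.25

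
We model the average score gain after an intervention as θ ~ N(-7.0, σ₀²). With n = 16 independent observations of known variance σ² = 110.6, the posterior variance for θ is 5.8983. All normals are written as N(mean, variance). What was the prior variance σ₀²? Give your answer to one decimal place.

σ₀² = 40.2

For the Normal–Normal model with known σ², precisions add: τ_n = τ₀ + n/σ².
So 1/σ₀² = 1/5.8983 − 16/110.6 = 0.169540 − 0.144665 = 0.024875.
Hence σ₀² = 1/0.024875 ≈ 40.2.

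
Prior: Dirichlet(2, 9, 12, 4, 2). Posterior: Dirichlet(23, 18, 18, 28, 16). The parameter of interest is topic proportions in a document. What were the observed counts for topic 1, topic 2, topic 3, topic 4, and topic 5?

For a Dirichlet(α) prior with multinomial counts c, the posterior is Dirichlet(α + c) componentwise.
Counts are posterior − prior componentwise: 23−2=21, 18−9=9, 18−12=6, 28−4=24, 16−2=14.

counts (21, 9, 6, 24, 14)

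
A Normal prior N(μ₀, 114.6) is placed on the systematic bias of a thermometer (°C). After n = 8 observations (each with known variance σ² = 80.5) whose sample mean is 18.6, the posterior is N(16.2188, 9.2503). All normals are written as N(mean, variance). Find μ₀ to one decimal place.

μ₀ = -10.9

With known observation variance, the Normal–Normal posterior has precision τ_n = τ₀ + n/σ² and mean μ_n = (τ₀μ₀ + (n/σ²)x̄)/τ_n.
Here τ₀ = 1/114.6 = 0.008726 and τ_data = 8/80.5 = 0.099379, so τ_n = 0.108105.
Rearranging for μ₀: μ₀ = (μ_n·τ_n − τ_data·x̄)/τ₀ = (16.2188·0.108105 − 0.099379·18.6) / 0.008726 = -0.095116/0.008726 ≈ -10.9.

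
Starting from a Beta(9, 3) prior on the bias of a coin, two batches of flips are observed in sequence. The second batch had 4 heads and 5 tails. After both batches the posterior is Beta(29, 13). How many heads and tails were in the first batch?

16 heads and 5 tails

Because Beta–binomial updating is additive in the counts, the combined data contributed (α_post−α_prior, β_post−β_prior) successes and failures.
Total across both batches: 29−9=20 heads, 13−3=10 tails.
Subtract the second batch: 20−4=16 heads and 10−5=5 tails.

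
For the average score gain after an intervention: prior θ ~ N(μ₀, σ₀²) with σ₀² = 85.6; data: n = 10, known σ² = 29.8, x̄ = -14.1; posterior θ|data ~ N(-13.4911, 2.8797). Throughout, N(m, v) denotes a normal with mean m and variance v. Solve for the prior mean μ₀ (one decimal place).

μ₀ = 4.0

The posterior mean is a precision-weighted average: μ_n = (τ₀μ₀ + τ_data·x̄)/(τ₀+τ_data), with τ₀=1/σ₀² and τ_data=n/σ².
Here τ₀ = 1/85.6 = 0.011682 and τ_data = 10/29.8 = 0.335570, so τ_n = 0.347252.
Rearranging for μ₀: μ₀ = (μ_n·τ_n − τ_data·x̄)/τ₀ = (-13.4911·0.347252 − 0.335570·-14.1) / 0.011682 = 0.046726/0.011682 ≈ 4.0.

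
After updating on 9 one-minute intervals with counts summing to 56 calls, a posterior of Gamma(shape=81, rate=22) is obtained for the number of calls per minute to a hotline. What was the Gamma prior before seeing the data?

Gamma(shape=25, rate=13)

Gamma–Poisson conjugacy: posterior shape = α + Σxᵢ, posterior rate = β + n.
So α = 81 − 56 = 25 and β = 22 − 9 = 13.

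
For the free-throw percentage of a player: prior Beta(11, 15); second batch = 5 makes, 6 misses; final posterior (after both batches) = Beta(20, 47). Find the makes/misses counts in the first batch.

Sequential conjugate updates are equivalent to a single update on the pooled data, so total successes = posterior α − prior α and total failures = posterior β − prior β.
Total across both batches: 20−11=9 makes, 47−15=32 misses.
Subtract the second batch: 9−5=4 makes and 32−6=26 misses.

4 makes and 26 misses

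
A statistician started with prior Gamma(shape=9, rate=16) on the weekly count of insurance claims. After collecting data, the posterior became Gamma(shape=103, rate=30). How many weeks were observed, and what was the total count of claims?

A Gamma(α, β) prior (rate parametrization) on a Poisson rate with n observations summing to S gives posterior Gamma(α+S, β+n).
Matching: Σxᵢ = 103 − 9 = 94 and n = 30 − 16 = 14.

n = 14 weeks with total 94 claims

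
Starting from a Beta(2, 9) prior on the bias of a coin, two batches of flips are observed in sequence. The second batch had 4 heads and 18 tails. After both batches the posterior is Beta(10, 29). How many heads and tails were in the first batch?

4 heads and 2 tails

Because Beta–binomial updating is additive in the counts, the combined data contributed (α_post−α_prior, β_post−β_prior) successes and failures.
Total across both batches: 10−2=8 heads, 29−9=20 tails.
Subtract the second batch: 8−4=4 heads and 20−18=2 tails.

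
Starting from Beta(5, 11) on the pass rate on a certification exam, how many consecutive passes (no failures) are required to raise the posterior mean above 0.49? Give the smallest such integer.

k = 6

After k passes and 0 failures the posterior is Beta(5+k, 11), with mean (5+k)/(5+11+k).
Set (5+k)/(16+k) > 0.49 and solve: k > (0.49·16 − 5)/(1 − 0.49) = 5.569.
The smallest integer exceeding 5.569 is 6.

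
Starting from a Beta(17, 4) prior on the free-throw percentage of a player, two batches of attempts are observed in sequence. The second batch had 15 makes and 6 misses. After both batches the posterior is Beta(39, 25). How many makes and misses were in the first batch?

Sequential conjugate updates are equivalent to a single update on the pooled data, so total successes = posterior α − prior α and total failures = posterior β − prior β.
Total across both batches: 39−17=22 makes, 25−4=21 misses.
Subtract the second batch: 22−15=7 makes and 21−6=15 misses.

7 makes and 15 misses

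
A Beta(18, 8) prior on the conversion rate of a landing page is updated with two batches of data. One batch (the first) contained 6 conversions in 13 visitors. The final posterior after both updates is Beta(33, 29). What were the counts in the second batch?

9 conversions and 14 bounces

Because Beta–binomial updating is additive in the counts, the combined data contributed (α_post−α_prior, β_post−β_prior) successes and failures.
Total across both batches: 33−18=15 conversions, 29−8=21 bounces.
Subtract the first batch: 15−6=9 conversions and 21−7=14 bounces.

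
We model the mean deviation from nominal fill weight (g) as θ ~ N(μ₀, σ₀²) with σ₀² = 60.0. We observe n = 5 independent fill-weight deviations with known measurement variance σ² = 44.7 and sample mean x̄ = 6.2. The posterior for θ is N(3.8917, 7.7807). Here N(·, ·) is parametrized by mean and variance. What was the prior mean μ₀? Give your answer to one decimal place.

μ₀ = -11.6

With known observation variance, the Normal–Normal posterior has precision τ_n = τ₀ + n/σ² and mean μ_n = (τ₀μ₀ + (n/σ²)x̄)/τ_n.
Here τ₀ = 1/60.0 = 0.016667 and τ_data = 5/44.7 = 0.111857, so τ_n = 0.128524.
Rearranging for μ₀: μ₀ = (μ_n·τ_n − τ_data·x̄)/τ₀ = (3.8917·0.128524 − 0.111857·6.2) / 0.016667 = -0.193337/0.016667 ≈ -11.6.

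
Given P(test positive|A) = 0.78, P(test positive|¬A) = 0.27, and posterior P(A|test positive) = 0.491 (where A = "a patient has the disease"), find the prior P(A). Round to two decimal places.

P(A) = 0.25

Bayes' rule in odds form gives O(A|E) = O(A)·[P(E|A)/P(E|¬A)], hence O(A) = O(A|E)/LR.
Posterior odds = 0.491/(1−0.491) = 0.9646. LR = 0.78/0.27 = 2.8889.
Prior odds = 0.9646/2.8889 = 0.3339, so P(A) = 0.3339/(1+0.3339) ≈ 0.25.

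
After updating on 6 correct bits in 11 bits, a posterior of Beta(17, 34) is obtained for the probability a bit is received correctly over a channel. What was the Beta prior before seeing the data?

Beta(11, 29)

A Beta(α, β) prior with s successes and f failures in binomial data gives a Beta(α+s, β+f) posterior.
Subtract the data counts: 17−6=11, 34−5=29.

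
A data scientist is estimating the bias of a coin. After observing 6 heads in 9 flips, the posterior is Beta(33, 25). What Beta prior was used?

Beta(27, 22)

A Beta(α, β) prior with s successes and f failures in binomial data gives a Beta(α+s, β+f) posterior.
So α = 33 − 6 = 27 and β = 25 − 3 = 22.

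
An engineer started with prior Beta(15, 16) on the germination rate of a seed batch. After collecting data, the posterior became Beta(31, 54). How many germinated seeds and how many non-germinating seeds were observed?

Beta is conjugate to the binomial likelihood: posterior = Beta(α+s, β+f).
So s = 31 − 15 = 16 and f = 54 − 16 = 38.

16 germinated seeds and 38 non-germinating seeds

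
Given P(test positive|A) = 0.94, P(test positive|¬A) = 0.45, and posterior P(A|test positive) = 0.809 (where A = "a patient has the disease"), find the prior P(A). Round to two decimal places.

In odds form, posterior odds = prior odds × likelihood ratio, so prior odds = posterior odds ÷ LR.
Posterior odds = 0.809/(1−0.809) = 4.2356. LR = 0.94/0.45 = 2.0889.
Prior odds = 4.2356/2.0889 = 2.0277, so P(A) = 2.0277/(1+2.0277) ≈ 0.67.

P(A) = 0.67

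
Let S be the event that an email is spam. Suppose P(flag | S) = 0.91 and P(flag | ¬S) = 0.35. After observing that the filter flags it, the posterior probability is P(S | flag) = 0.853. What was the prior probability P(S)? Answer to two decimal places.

P(S) = 0.69

In odds form, posterior odds = prior odds × likelihood ratio, so prior odds = posterior odds ÷ LR.
Posterior odds = 0.853/(1−0.853) = 5.8027. LR = 0.91/0.35 = 2.6000.
Prior odds = 5.8027/2.6000 = 2.2318, so P(S) = 2.2318/(1+2.2318) ≈ 0.69.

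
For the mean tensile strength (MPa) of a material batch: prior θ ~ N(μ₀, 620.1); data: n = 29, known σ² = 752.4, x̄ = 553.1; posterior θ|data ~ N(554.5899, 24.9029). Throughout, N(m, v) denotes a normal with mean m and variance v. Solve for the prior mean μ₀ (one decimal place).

With known observation variance, the Normal–Normal posterior has precision τ_n = τ₀ + n/σ² and mean μ_n = (τ₀μ₀ + (n/σ²)x̄)/τ_n.
Here τ₀ = 1/620.1 = 0.001613 and τ_data = 29/752.4 = 0.038543, so τ_n = 0.040156.
Rearranging for μ₀: μ₀ = (μ_n·τ_n − τ_data·x̄)/τ₀ = (554.5899·0.040156 − 0.038543·553.1) / 0.001613 = 0.951979/0.001613 ≈ 590.2.

μ₀ = 590.2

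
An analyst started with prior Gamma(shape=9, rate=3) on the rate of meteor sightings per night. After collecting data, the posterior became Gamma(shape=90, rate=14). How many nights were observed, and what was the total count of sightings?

A Gamma(α, β) prior (rate parametrization) on a Poisson rate with n observations summing to S gives posterior Gamma(α+S, β+n).
Matching: Σxᵢ = 90 − 9 = 81 and n = 14 − 3 = 11.

n = 11 nights with total 81 sightings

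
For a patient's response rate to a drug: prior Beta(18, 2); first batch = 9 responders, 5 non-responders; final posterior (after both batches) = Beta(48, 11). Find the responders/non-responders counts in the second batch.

21 responders and 4 non-responders

Sequential conjugate updates are equivalent to a single update on the pooled data, so total successes = posterior α − prior α and total failures = posterior β − prior β.
Total across both batches: 48−18=30 responders, 11−2=9 non-responders.
Subtract the first batch: 30−9=21 responders and 9−5=4 non-responders.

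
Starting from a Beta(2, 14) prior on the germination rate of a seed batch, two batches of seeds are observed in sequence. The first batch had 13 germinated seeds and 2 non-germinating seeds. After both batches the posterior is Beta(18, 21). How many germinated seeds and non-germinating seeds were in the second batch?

3 germinated seeds and 5 non-germinating seeds

Sequential conjugate updates are equivalent to a single update on the pooled data, so total successes = posterior α − prior α and total failures = posterior β − prior β.
Total across both batches: 18−2=16 germinated seeds, 21−14=7 non-germinating seeds.
Subtract the first batch: 16−13=3 germinated seeds and 7−2=5 non-germinating seeds.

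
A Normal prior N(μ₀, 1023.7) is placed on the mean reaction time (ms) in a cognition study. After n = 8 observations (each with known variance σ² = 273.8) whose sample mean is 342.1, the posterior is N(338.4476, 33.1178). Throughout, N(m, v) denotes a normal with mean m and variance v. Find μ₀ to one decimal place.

The posterior mean is a precision-weighted average: μ_n = (τ₀μ₀ + τ_data·x̄)/(τ₀+τ_data), with τ₀=1/σ₀² and τ_data=n/σ².
Here τ₀ = 1/1023.7 = 0.000977 and τ_data = 8/273.8 = 0.029218, so τ_n = 0.030195.
Rearranging for μ₀: μ₀ = (μ_n·τ_n − τ_data·x̄)/τ₀ = (338.4476·0.030195 − 0.029218·342.1) / 0.000977 = 0.223947/0.000977 ≈ 229.2.

μ₀ = 229.2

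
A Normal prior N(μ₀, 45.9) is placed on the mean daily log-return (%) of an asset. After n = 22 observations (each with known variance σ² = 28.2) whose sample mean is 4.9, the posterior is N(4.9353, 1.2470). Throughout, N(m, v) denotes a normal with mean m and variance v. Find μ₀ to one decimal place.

μ₀ = 6.2

The posterior mean is a precision-weighted average: μ_n = (τ₀μ₀ + τ_data·x̄)/(τ₀+τ_data), with τ₀=1/σ₀² and τ_data=n/σ².
Here τ₀ = 1/45.9 = 0.021786 and τ_data = 22/28.2 = 0.780142, so τ_n = 0.801928.
Rearranging for μ₀: μ₀ = (μ_n·τ_n − τ_data·x̄)/τ₀ = (4.9353·0.801928 − 0.780142·4.9) / 0.021786 = 0.135059/0.021786 ≈ 6.2.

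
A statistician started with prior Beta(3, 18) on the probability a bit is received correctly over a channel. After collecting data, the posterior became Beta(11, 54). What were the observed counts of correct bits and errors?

A Beta(a, b) prior with s successes and f failures in binomial data gives a Beta(a+s, b+f) posterior.
Match parameters: s=11−3=8, f=54−18=36.

8 correct bits and 36 errors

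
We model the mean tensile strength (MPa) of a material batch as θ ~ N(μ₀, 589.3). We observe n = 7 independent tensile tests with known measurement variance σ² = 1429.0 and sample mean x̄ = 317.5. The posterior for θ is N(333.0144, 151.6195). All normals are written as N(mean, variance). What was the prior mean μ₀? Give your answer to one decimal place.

μ₀ = 377.8

The posterior mean is a precision-weighted average: μ_n = (τ₀μ₀ + τ_data·x̄)/(τ₀+τ_data), with τ₀=1/σ₀² and τ_data=n/σ².
Here τ₀ = 1/589.3 = 0.001697 and τ_data = 7/1429.0 = 0.004899, so τ_n = 0.006596.
Rearranging for μ₀: μ₀ = (μ_n·τ_n − τ_data·x̄)/τ₀ = (333.0144·0.006596 − 0.004899·317.5) / 0.001697 = 0.641130/0.001697 ≈ 377.8.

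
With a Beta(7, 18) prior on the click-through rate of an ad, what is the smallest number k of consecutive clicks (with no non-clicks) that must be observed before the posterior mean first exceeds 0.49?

k = 11

After k clicks and 0 non-clicks the posterior is Beta(7+k, 18), with mean (7+k)/(7+18+k).
Set (7+k)/(25+k) > 0.49 and solve: k > (0.49·25 − 7)/(1 − 0.49) = 10.294.
The smallest integer exceeding 10.294 is 11.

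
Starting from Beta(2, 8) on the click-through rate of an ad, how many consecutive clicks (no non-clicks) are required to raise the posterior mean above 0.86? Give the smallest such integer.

After k clicks and 0 non-clicks the posterior is Beta(2+k, 8), with mean (2+k)/(2+8+k).
Set (2+k)/(10+k) > 0.86 and solve: k > (0.86·10 − 2)/(1 − 0.86) = 47.143.
The smallest integer exceeding 47.143 is 48.

k = 48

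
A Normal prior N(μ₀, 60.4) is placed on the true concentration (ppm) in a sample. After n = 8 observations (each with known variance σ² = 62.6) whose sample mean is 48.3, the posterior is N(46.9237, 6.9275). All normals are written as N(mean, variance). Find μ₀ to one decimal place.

μ₀ = 36.3

With known observation variance, the Normal–Normal posterior has precision τ_n = τ₀ + n/σ² and mean μ_n = (τ₀μ₀ + (n/σ²)x̄)/τ_n.
Here τ₀ = 1/60.4 = 0.016556 and τ_data = 8/62.6 = 0.127796, so τ_n = 0.144352.
Rearranging for μ₀: μ₀ = (μ_n·τ_n − τ_data·x̄)/τ₀ = (46.9237·0.144352 − 0.127796·48.3) / 0.016556 = 0.600983/0.016556 ≈ 36.3.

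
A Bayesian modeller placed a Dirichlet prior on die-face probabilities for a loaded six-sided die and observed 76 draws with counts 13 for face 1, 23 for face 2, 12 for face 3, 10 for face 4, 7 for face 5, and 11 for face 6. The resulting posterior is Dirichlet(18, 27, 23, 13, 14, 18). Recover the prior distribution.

For a Dirichlet(α) prior with multinomial counts c, the posterior is Dirichlet(α + c) componentwise.
Subtract each count from the matching posterior parameter: 18−13=5, 27−23=4, 23−12=11, 13−10=3, 14−7=7, 18−11=7.

Dirichlet(5, 4, 11, 3, 7, 7)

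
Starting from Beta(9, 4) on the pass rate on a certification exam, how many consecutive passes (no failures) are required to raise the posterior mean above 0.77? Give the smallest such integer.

k = 5

After k passes and 0 failures the posterior is Beta(9+k, 4), with mean (9+k)/(9+4+k).
Set (9+k)/(13+k) > 0.77 and solve: k > (0.77·13 − 9)/(1 − 0.77) = 4.391.
The smallest integer exceeding 4.391 is 5, and checking k=5: (14)/(18) = 0.7778 > 0.77.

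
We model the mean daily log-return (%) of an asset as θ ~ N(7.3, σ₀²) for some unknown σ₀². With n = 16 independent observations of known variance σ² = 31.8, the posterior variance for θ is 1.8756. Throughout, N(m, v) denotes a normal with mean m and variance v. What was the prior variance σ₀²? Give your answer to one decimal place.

σ₀² = 33.3

Posterior precision equals prior precision plus data precision: 1/σ_n² = 1/σ₀² + n/σ².
So 1/σ₀² = 1/1.8756 − 16/31.8 = 0.533163 − 0.503145 = 0.030018.
Hence σ₀² = 1/0.030018 ≈ 33.3.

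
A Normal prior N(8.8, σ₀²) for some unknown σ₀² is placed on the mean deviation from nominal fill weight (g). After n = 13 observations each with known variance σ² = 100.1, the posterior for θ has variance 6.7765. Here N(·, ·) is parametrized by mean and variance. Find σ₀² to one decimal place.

Posterior precision equals prior precision plus data precision: 1/σ_n² = 1/σ₀² + n/σ².
So 1/σ₀² = 1/6.7765 − 13/100.1 = 0.147569 − 0.129870 = 0.017699.
Hence σ₀² = 1/0.017699 ≈ 56.5.

σ₀² = 56.5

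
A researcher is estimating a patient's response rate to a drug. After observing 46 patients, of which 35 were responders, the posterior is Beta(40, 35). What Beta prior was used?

Beta is conjugate to the binomial likelihood: posterior = Beta(α+s, β+f).
So α = 40 − 35 = 5 and β = 35 − 11 = 24.

Beta(5, 24)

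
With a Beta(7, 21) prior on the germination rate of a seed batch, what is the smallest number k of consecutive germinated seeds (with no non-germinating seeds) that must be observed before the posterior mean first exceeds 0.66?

After k germinated seeds and 0 non-germinating seeds the posterior is Beta(7+k, 21), with mean (7+k)/(7+21+k).
Set (7+k)/(28+k) > 0.66 and solve: k > (0.66·28 − 7)/(1 − 0.66) = 33.765.
The smallest integer exceeding 33.765 is 34, and checking k=34: (41)/(62) = 0.6613 > 0.66.

k = 34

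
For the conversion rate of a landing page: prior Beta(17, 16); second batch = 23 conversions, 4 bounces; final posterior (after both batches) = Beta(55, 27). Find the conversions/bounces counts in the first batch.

Because Beta–binomial updating is additive in the counts, the combined data contributed (α_post−α_prior, β_post−β_prior) successes and failures.
Total across both batches: 55−17=38 conversions, 27−16=11 bounces.
Subtract the second batch: 38−23=15 conversions and 11−4=7 bounces.

15 conversions and 7 bounces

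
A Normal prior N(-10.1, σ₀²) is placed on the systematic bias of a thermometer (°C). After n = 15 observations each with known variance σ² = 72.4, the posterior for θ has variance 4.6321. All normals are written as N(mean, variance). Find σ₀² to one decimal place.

For the Normal–Normal model with known σ², precisions add: τ_n = τ₀ + n/σ².
So 1/σ₀² = 1/4.6321 − 15/72.4 = 0.215885 − 0.207182 = 0.008703.
Hence σ₀² = 1/0.008703 ≈ 114.9.

σ₀² = 114.9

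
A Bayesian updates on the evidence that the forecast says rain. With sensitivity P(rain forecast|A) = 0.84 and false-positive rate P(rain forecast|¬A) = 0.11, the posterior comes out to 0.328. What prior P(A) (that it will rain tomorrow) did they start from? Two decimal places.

Bayes' rule in odds form gives O(A|E) = O(A)·[P(E|A)/P(E|¬A)], hence O(A) = O(A|E)/LR.
Posterior odds = 0.328/(1−0.328) = 0.4881. LR = 0.84/0.11 = 7.6364.
Prior odds = 0.4881/7.6364 = 0.0639, so P(A) = 0.0639/(1+0.0639) ≈ 0.06.

P(A) = 0.06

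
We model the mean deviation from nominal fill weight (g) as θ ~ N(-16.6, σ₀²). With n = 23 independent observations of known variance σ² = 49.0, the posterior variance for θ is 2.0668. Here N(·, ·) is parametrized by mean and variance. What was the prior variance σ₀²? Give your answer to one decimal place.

σ₀² = 69.2

For the Normal–Normal model with known σ², precisions add: τ_n = τ₀ + n/σ².
So 1/σ₀² = 1/2.0668 − 23/49.0 = 0.483840 − 0.469388 = 0.014452.
Hence σ₀² = 1/0.014452 ≈ 69.2.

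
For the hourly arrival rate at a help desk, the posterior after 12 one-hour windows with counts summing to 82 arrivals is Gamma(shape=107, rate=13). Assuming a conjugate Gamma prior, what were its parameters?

Gamma(shape=25, rate=1)

A Gamma(α, β) prior (rate parametrization) on a Poisson rate with n observations summing to S gives posterior Gamma(α+S, β+n).
So α = 107 − 82 = 25 and β = 13 − 12 = 1.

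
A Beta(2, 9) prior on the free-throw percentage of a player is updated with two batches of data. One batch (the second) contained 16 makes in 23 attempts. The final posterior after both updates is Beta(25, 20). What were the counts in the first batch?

Because Beta–binomial updating is additive in the counts, the combined data contributed (α_post−α_prior, β_post−β_prior) successes and failures.
Total across both batches: 25−2=23 makes, 20−9=11 misses.
Subtract the second batch: 23−16=7 makes and 11−7=4 misses.

7 makes and 4 misses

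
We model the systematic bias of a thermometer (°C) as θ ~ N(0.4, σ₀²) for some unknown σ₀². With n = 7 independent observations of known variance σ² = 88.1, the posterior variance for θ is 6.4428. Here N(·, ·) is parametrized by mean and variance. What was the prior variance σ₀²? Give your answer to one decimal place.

σ₀² = 13.2

For the Normal–Normal model with known σ², precisions add: τ_n = τ₀ + n/σ².
So 1/σ₀² = 1/6.4428 − 7/88.1 = 0.155212 − 0.079455 = 0.075757.
Hence σ₀² = 1/0.075757 ≈ 13.2.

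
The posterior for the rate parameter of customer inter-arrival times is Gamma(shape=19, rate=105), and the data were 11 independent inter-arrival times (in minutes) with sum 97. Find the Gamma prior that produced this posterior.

Gamma–exponential conjugacy: posterior shape = α + n, posterior rate = β + Σtᵢ.
So α = 19 − 11 = 8 and β = 105 − 97 = 8.

Gamma(shape=8, rate=8)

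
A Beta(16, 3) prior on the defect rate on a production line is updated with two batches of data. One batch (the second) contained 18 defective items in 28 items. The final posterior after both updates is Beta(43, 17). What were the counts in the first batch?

9 defective items and 4 good items

Sequential conjugate updates are equivalent to a single update on the pooled data, so total successes = posterior α − prior α and total failures = posterior β − prior β.
Total across both batches: 43−16=27 defective items, 17−3=14 good items.
Subtract the second batch: 27−18=9 defective items and 14−10=4 good items.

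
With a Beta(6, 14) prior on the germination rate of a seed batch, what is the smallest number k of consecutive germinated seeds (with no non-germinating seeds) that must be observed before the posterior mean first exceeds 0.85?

After k germinated seeds and 0 non-germinating seeds the posterior is Beta(6+k, 14), with mean (6+k)/(6+14+k).
Set (6+k)/(20+k) > 0.85 and solve: k > (0.85·20 − 6)/(1 − 0.85) = 73.333.
The smallest integer exceeding 73.333 is 74, and checking k=74: (80)/(94) = 0.8511 > 0.85.

k = 74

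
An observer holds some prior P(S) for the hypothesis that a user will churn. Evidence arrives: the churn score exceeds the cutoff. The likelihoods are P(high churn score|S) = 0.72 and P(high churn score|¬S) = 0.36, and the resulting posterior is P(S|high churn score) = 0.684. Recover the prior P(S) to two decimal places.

P(S) = 0.52

In odds form, posterior odds = prior odds × likelihood ratio, so prior odds = posterior odds ÷ LR.
Posterior odds = 0.684/(1−0.684) = 2.1646. LR = 0.72/0.36 = 2.0000.
Prior odds = 2.1646/2.0000 = 1.0823, so P(S) = 1.0823/(1+1.0823) ≈ 0.52.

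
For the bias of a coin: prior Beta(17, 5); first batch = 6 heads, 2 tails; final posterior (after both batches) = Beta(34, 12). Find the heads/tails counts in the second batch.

11 heads and 5 tails

Sequential conjugate updates are equivalent to a single update on the pooled data, so total successes = posterior α − prior α and total failures = posterior β − prior β.
Total across both batches: 34−17=17 heads, 12−5=7 tails.
Subtract the first batch: 17−6=11 heads and 7−2=5 tails.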